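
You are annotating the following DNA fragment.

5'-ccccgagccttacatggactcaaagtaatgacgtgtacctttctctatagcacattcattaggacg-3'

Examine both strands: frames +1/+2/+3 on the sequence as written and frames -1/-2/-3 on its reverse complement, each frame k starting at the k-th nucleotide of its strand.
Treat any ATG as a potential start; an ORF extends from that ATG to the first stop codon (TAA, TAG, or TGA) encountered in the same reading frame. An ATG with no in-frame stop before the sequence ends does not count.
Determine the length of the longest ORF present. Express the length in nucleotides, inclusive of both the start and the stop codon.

Reverse complement (5'→3'): CGTCCTAATGAATGTGCTATAGAGAAAGGTACACGTCATTACTTTGAGTCCATGTAAGGCTCGGGG
Frame +1: CCC CGA GCC TTA CAT GGA CTC AAA GTA ATG ACG TGT ACC TTT CTC TAT AGC ACA TTC ATT AGG ACG — no ATG→stop ORF.
Frame +2: CCC GAG CCT TAC ATG GAC TCA AAG TAA TGA CGT GTA CCT TTC TCT ATA GCA CAT TCA TTA GGA — ATG at 14, stop TAA at 26 → 15 nt.
Frame +3: CCG AGC CTT ACA TGG ACT CAA AGT AAT GAC GTG TAC CTT TCT CTA TAG CAC ATT CAT TAG GAC — no ATG→stop ORF.
Frame -1: CGT CCT AAT GAA TGT GCT ATA GAG AAA GGT ACA CGT CAT TAC TTT GAG TCC ATG TAA GGC TCG GGG — ATG at 52, stop TAA at 55 → 6 nt.
Frame -2: GTC CTA ATG AAT GTG CTA TAG AGA AAG GTA CAC GTC ATT ACT TTG AGT CCA TGT AAG GCT CGG — ATG at 8, stop TAG at 20 → 15 nt.
Frame -3: TCC TAA TGA ATG TGC TAT AGA GAA AGG TAC ACG TCA TTA CTT TGA GTC CAT GTA AGG CTC GGG — ATG at 12, stop TGA at 45 → 36 nt.
Longest: frame -3, positions 12–47, 36 nt = 12 codons = 11 aa. → 36 nucleotides.

36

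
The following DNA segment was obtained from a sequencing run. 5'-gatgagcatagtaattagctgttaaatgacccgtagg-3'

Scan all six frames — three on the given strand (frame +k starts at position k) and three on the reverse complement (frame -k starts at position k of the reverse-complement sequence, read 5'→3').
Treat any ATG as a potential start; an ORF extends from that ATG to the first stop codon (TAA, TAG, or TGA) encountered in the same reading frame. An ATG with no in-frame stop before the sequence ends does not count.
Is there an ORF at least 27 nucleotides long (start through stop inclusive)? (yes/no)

no

Reverse complement (5'→3'): CCTACGGGTCATTTAACAGCTAATTACTATGCTCATC
Frame +1: GAT GAG CAT AGT AAT TAG CTG TTA AAT GAC CCG TAG — no ATG→stop ORF.
Frame +2: ATG AGC ATA GTA ATT AGC TGT TAA ATG ACC CGT AGG — ATG at 2, stop TAA at 23 → 24 nt.
Frame +3: TGA GCA TAG TAA TTA GCT GTT AAA TGA CCC GTA — no ATG→stop ORF.
Frame -1: CCT ACG GGT CAT TTA ACA GCT AAT TAC TAT GCT CAT — no ATG→stop ORF.
Frame -2: CTA CGG GTC ATT TAA CAG CTA ATT ACT ATG CTC ATC — no ATG→stop ORF.
Frame -3: TAC GGG TCA TTT AAC AGC TAA TTA CTA TGC TCA — no ATG→stop ORF.
Largest ORF found is 24 nucleotides < 27, so no.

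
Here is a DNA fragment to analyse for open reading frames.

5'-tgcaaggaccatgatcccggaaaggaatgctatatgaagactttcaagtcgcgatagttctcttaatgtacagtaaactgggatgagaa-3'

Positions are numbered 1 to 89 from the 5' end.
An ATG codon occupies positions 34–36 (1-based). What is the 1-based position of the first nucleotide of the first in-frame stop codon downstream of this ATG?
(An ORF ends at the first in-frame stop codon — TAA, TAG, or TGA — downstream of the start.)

Codons from position 34: ATG (34–36), AAG (37–39), ACT (40–42), TTC (43–45), AAG (46–48), TCG (49–51), CGA (52–54), TAG (55–57).
TAG is a stop codon; it begins at position 55.

55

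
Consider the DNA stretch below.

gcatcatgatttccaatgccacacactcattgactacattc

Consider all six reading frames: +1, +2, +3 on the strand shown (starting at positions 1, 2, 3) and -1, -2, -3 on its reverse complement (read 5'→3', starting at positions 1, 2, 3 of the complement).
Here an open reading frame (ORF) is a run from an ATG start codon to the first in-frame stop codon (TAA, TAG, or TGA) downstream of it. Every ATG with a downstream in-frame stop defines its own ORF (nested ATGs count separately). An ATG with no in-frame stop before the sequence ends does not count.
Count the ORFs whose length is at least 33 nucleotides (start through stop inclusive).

0

Reverse complement (5'→3'): GAATGTAGTCAATGAGTGTGTGGCATTGGAAATCATGATGC
Frame +1: GCA TCA TGA TTT CCA ATG CCA CAC ACT CAT TGA CTA CAT — ATG at 16, stop TGA at 31 → 18 nt.
Frame +2: CAT CAT GAT TTC CAA TGC CAC ACA CTC ATT GAC TAC ATT — no ATG→stop ORF.
Frame +3: ATC ATG ATT TCC AAT GCC ACA CAC TCA TTG ACT ACA TTC — no ATG→stop ORF.
Frame -1: GAA TGT AGT CAA TGA GTG TGT GGC ATT GGA AAT CAT GAT — no ATG→stop ORF.
Frame -2: AAT GTA GTC AAT GAG TGT GTG GCA TTG GAA ATC ATG ATG — no ATG→stop ORF.
Frame -3: ATG TAG TCA ATG AGT GTG TGG CAT TGG AAA TCA TGA TGC — ATG at 3, stop TAG at 6 → 6 nt; ATG at 12, stop TGA at 36 → 27 nt.
No ORF reaches 33 nucleotides. Count = 0.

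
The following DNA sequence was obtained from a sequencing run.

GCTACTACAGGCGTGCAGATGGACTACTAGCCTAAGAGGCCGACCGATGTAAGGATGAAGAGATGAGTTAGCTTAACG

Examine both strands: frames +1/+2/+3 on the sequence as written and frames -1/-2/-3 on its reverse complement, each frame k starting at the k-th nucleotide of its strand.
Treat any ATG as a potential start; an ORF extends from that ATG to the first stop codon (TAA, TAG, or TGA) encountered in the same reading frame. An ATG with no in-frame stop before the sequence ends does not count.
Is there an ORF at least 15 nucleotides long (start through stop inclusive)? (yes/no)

no

Reverse complement (5'→3'): CGTTAAGCTAACTCATCTCTTCATCCTTACATCGGTCGGCCTCTTAGGCTAGTAGTCCATCTGCACGCCTGTAGTAGC
Frame +1: GCT ACT ACA GGC GTG CAG ATG GAC TAC TAG CCT AAG AGG CCG ACC GAT GTA AGG ATG AAG AGA TGA GTT AGC TTA ACG — ATG at 19, stop TAG at 28 → 12 nt; ATG at 55, stop TGA at 64 → 12 nt.
Frame +2: CTA CTA CAG GCG TGC AGA TGG ACT ACT AGC CTA AGA GGC CGA CCG ATG TAA GGA TGA AGA GAT GAG TTA GCT TAA — ATG at 47, stop TAA at 50 → 6 nt.
Frame +3: TAC TAC AGG CGT GCA GAT GGA CTA CTA GCC TAA GAG GCC GAC CGA TGT AAG GAT GAA GAG ATG AGT TAG CTT AAC — ATG at 63, stop TAG at 69 → 9 nt.
Frame -1: CGT TAA GCT AAC TCA TCT CTT CAT CCT TAC ATC GGT CGG CCT CTT AGG CTA GTA GTC CAT CTG CAC GCC TGT AGT AGC — no ATG→stop ORF.
Frame -2: GTT AAG CTA ACT CAT CTC TTC ATC CTT ACA TCG GTC GGC CTC TTA GGC TAG TAG TCC ATC TGC ACG CCT GTA GTA — no ATG→stop ORF.
Frame -3: TTA AGC TAA CTC ATC TCT TCA TCC TTA CAT CGG TCG GCC TCT TAG GCT AGT AGT CCA TCT GCA CGC CTG TAG TAG — no ATG→stop ORF.
Largest ORF found is 12 nucleotides < 15, so no.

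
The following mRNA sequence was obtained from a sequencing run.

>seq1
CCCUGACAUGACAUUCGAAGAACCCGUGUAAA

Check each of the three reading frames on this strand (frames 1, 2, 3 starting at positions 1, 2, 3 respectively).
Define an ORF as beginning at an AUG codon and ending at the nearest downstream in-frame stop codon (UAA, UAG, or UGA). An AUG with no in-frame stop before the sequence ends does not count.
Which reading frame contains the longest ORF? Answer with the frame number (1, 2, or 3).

2

Frame 1: CCC UGA CAU GAC AUU CGA AGA ACC CGU GUA — no AUG→stop ORF.
Frame 2: CCU GAC AUG ACA UUC GAA GAA CCC GUG UAA — AUG at 8, stop UAA at 29 → 24 nt.
Frame 3: CUG ACA UGA CAU UCG AAG AAC CCG UGU AAA — no AUG→stop ORF.
Longest ORF is 24 nt in frame 2 (positions 8–31).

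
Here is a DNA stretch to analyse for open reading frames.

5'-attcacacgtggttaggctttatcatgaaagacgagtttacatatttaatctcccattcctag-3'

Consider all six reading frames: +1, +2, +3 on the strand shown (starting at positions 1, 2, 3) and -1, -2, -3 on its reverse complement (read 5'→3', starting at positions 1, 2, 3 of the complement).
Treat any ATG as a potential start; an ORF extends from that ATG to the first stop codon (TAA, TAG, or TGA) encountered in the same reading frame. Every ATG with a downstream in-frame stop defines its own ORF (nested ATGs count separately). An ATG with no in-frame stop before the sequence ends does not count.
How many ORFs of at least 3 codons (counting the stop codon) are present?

3

Reverse complement (5'→3'): CTAGGAATGGGAGATTAAATATGTAAACTCGTCTTTCATGATAAAGCCTAACCACGTGTGAAT
Frame +1: ATT CAC ACG TGG TTA GGC TTT ATC ATG AAA GAC GAG TTT ACA TAT TTA ATC TCC CAT TCC TAG — ATG at 25, stop TAG at 61 → 39 nt.
Frame +2: TTC ACA CGT GGT TAG GCT TTA TCA TGA AAG ACG AGT TTA CAT ATT TAA TCT CCC ATT CCT — no ATG→stop ORF.
Frame +3: TCA CAC GTG GTT AGG CTT TAT CAT GAA AGA CGA GTT TAC ATA TTT AAT CTC CCA TTC CTA — no ATG→stop ORF.
Frame -1: CTA GGA ATG GGA GAT TAA ATA TGT AAA CTC GTC TTT CAT GAT AAA GCC TAA CCA CGT GTG AAT — ATG at 7, stop TAA at 16 → 12 nt.
Frame -2: TAG GAA TGG GAG ATT AAA TAT GTA AAC TCG TCT TTC ATG ATA AAG CCT AAC CAC GTG TGA — ATG at 38, stop TGA at 59 → 24 nt.
Frame -3: AGG AAT GGG AGA TTA AAT ATG TAA ACT CGT CTT TCA TGA TAA AGC CTA ACC ACG TGT GAA — ATG at 21, stop TAA at 24 → 6 nt.
ORFs ≥ 3 codons: frame +1 25–63 (13 codons), frame -1 7–18 (4 codons), frame -2 38–61 (8 codons). Count = 3.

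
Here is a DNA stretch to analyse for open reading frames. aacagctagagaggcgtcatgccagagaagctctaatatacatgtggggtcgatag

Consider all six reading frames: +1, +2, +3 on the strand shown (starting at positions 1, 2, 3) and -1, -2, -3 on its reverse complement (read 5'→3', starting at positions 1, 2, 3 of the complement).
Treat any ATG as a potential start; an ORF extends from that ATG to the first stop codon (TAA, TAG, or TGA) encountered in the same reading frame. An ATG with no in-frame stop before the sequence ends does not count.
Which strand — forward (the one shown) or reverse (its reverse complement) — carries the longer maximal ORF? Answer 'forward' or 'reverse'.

reverse

Reverse complement (5'→3'): CTATCGACCCCACATGTATATTAGAGCTTCTCTGGCATGACGCCTCTCTAGCTGTT
Frame +1: AAC AGC TAG AGA GGC GTC ATG CCA GAG AAG CTC TAA TAT ACA TGT GGG GTC GAT — ATG at 19, stop TAA at 34 → 18 nt.
Frame +2: ACA GCT AGA GAG GCG TCA TGC CAG AGA AGC TCT AAT ATA CAT GTG GGG TCG ATA — no ATG→stop ORF.
Frame +3: CAG CTA GAG AGG CGT CAT GCC AGA GAA GCT CTA ATA TAC ATG TGG GGT CGA TAG — ATG at 42, stop TAG at 54 → 15 nt.
Frame -1: CTA TCG ACC CCA CAT GTA TAT TAG AGC TTC TCT GGC ATG ACG CCT CTC TAG CTG — ATG at 37, stop TAG at 49 → 15 nt.
Frame -2: TAT CGA CCC CAC ATG TAT ATT AGA GCT TCT CTG GCA TGA CGC CTC TCT AGC TGT — ATG at 14, stop TGA at 38 → 27 nt.
Frame -3: ATC GAC CCC ACA TGT ATA TTA GAG CTT CTC TGG CAT GAC GCC TCT CTA GCT GTT — no ATG→stop ORF.
Forward-strand max 18 nt; reverse-strand max 27 nt. The reverse strand has the longer ORF.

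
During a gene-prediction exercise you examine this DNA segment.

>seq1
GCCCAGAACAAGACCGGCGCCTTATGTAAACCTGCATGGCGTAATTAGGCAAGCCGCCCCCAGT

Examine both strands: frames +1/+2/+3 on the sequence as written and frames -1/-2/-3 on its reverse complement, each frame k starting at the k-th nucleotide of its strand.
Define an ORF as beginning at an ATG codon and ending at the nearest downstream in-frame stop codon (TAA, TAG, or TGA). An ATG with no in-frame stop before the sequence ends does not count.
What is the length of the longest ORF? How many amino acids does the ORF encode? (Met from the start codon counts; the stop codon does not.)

2

Reverse complement (5'→3'): ACTGGGGGCGGCTTGCCTAATTACGCCATGCAGGTTTACATAAGGCGCCGGTCTTGTTCTGGGC
Frame +1: GCC CAG AAC AAG ACC GGC GCC TTA TGT AAA CCT GCA TGG CGT AAT TAG GCA AGC CGC CCC CAG — no ATG→stop ORF.
Frame +2: CCC AGA ACA AGA CCG GCG CCT TAT GTA AAC CTG CAT GGC GTA ATT AGG CAA GCC GCC CCC AGT — no ATG→stop ORF.
Frame +3: CCA GAA CAA GAC CGG CGC CTT ATG TAA ACC TGC ATG GCG TAA TTA GGC AAG CCG CCC CCA — ATG at 24, stop TAA at 27 → 6 nt; ATG at 36, stop TAA at 42 → 9 nt.
Frame -1: ACT GGG GGC GGC TTG CCT AAT TAC GCC ATG CAG GTT TAC ATA AGG CGC CGG TCT TGT TCT GGG — no ATG→stop ORF.
Frame -2: CTG GGG GCG GCT TGC CTA ATT ACG CCA TGC AGG TTT ACA TAA GGC GCC GGT CTT GTT CTG GGC — no ATG→stop ORF.
Frame -3: TGG GGG CGG CTT GCC TAA TTA CGC CAT GCA GGT TTA CAT AAG GCG CCG GTC TTG TTC TGG — no ATG→stop ORF.
Longest: frame +3, positions 36–44, 9 nt = 3 codons = 2 aa. → 2 amino acids.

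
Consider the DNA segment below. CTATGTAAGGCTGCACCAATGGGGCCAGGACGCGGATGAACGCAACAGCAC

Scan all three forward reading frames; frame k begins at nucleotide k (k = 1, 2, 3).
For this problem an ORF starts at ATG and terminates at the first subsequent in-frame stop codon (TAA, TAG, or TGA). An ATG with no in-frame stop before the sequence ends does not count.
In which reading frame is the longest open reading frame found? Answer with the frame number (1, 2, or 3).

1

Frame 1: CTA TGT AAG GCT GCA CCA ATG GGG CCA GGA CGC GGA TGA ACG CAA CAG CAC — ATG at 19, stop TGA at 37 → 21 nt.
Frame 2: TAT GTA AGG CTG CAC CAA TGG GGC CAG GAC GCG GAT GAA CGC AAC AGC — no ATG→stop ORF.
Frame 3: ATG TAA GGC TGC ACC AAT GGG GCC AGG ACG CGG ATG AAC GCA ACA GCA — ATG at 3, stop TAA at 6 → 6 nt.
Longest ORF is 21 nt in frame 1 (positions 19–39).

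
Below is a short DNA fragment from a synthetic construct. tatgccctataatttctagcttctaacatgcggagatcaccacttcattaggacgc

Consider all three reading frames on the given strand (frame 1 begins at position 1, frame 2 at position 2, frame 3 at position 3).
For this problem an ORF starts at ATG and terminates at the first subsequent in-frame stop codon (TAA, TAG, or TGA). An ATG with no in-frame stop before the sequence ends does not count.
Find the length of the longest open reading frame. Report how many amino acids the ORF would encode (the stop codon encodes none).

7

Frame 1: TAT GCC CTA TAA TTT CTA GCT TCT AAC ATG CGG AGA TCA CCA CTT CAT TAG GAC — ATG at 28, stop TAG at 49 → 24 nt.
Frame 2: ATG CCC TAT AAT TTC TAG CTT CTA ACA TGC GGA GAT CAC CAC TTC ATT AGG ACG — ATG at 2, stop TAG at 17 → 18 nt.
Frame 3: TGC CCT ATA ATT TCT AGC TTC TAA CAT GCG GAG ATC ACC ACT TCA TTA GGA CGC — no ATG→stop ORF.
Longest: frame 1, positions 28–51, 24 nt = 8 codons = 7 aa. → 7 amino acids.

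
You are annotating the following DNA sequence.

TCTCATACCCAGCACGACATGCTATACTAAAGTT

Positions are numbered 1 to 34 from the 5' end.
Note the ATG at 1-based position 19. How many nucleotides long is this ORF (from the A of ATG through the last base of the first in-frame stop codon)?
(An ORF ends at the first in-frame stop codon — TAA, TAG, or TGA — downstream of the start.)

Codons from position 19: ATG (19–21), CTA (22–24), TAC (25–27), TAA (28–30).
TAA is the first in-frame stop; ORF spans 19–30, 12 nucleotides.

12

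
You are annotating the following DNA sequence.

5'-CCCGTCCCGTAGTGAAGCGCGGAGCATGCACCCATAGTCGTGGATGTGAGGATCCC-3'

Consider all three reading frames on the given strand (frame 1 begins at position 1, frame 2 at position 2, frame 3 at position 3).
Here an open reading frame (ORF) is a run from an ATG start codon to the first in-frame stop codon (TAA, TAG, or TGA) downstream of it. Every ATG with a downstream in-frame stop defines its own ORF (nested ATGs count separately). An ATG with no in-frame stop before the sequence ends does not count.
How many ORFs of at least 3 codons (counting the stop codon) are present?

1

Frame 1: CCC GTC CCG TAG TGA AGC GCG GAG CAT GCA CCC ATA GTC GTG GAT GTG AGG ATC — no ATG→stop ORF.
Frame 2: CCG TCC CGT AGT GAA GCG CGG AGC ATG CAC CCA TAG TCG TGG ATG TGA GGA TCC — ATG at 26, stop TAG at 35 → 12 nt; ATG at 44, stop TGA at 47 → 6 nt.
Frame 3: CGT CCC GTA GTG AAG CGC GGA GCA TGC ACC CAT AGT CGT GGA TGT GAG GAT CCC — no ATG→stop ORF.
ORFs ≥ 3 codons: frame 2 26–37 (4 codons). Count = 1.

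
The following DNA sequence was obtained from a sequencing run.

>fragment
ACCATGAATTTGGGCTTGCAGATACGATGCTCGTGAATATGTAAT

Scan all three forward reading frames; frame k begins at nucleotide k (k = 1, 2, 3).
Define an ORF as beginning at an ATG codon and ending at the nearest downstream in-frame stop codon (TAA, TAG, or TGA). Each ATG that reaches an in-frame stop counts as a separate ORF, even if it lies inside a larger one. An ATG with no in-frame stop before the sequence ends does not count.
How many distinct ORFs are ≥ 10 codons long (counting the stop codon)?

Frame 1: ACC ATG AAT TTG GGC TTG CAG ATA CGA TGC TCG TGA ATA TGT AAT — ATG at 4, stop TGA at 34 → 33 nt.
Frame 2: CCA TGA ATT TGG GCT TGC AGA TAC GAT GCT CGT GAA TAT GTA — no ATG→stop ORF.
Frame 3: CAT GAA TTT GGG CTT GCA GAT ACG ATG CTC GTG AAT ATG TAA — ATG at 27, stop TAA at 42 → 18 nt; ATG at 39, stop TAA at 42 → 6 nt.
ORFs ≥ 10 codons: frame 1 4–36 (11 codons). Count = 1.

1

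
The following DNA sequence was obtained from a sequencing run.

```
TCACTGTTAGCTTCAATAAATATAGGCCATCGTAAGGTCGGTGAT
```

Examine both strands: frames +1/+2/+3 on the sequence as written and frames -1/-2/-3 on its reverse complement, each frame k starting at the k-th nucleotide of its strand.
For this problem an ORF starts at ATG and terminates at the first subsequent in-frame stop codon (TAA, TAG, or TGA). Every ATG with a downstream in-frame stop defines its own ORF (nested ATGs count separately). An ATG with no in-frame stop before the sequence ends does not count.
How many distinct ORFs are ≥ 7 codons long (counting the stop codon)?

Reverse complement (5'→3'): ATCACCGACCTTACGATGGCCTATATTTATTGAAGCTAACAGTGA
Frame +1: TCA CTG TTA GCT TCA ATA AAT ATA GGC CAT CGT AAG GTC GGT GAT — no ATG→stop ORF.
Frame +2: CAC TGT TAG CTT CAA TAA ATA TAG GCC ATC GTA AGG TCG GTG — no ATG→stop ORF.
Frame +3: ACT GTT AGC TTC AAT AAA TAT AGG CCA TCG TAA GGT CGG TGA — no ATG→stop ORF.
Frame -1: ATC ACC GAC CTT ACG ATG GCC TAT ATT TAT TGA AGC TAA CAG TGA — ATG at 16, stop TGA at 31 → 18 nt.
Frame -2: TCA CCG ACC TTA CGA TGG CCT ATA TTT ATT GAA GCT AAC AGT — no ATG→stop ORF.
Frame -3: CAC CGA CCT TAC GAT GGC CTA TAT TTA TTG AAG CTA ACA GTG — no ATG→stop ORF.
No ORF reaches 7 codons. Count = 0.

0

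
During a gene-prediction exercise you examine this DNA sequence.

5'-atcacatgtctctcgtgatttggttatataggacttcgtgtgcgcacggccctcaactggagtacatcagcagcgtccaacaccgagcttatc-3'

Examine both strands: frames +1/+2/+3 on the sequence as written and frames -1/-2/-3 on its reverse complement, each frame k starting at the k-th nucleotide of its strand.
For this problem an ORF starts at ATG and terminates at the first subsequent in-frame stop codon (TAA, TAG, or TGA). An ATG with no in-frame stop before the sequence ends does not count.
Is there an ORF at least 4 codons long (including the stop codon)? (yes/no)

yes

Reverse complement (5'→3'): GATAAGCTCGGTGTTGGACGCTGCTGATGTACTCCAGTTGAGGGCCGTGCGCACACGAAGTCCTATATAACCAAATCACGAGAGACATGTGAT
Frame +1: ATC ACA TGT CTC TCG TGA TTT GGT TAT ATA GGA CTT CGT GTG CGC ACG GCC CTC AAC TGG AGT ACA TCA GCA GCG TCC AAC ACC GAG CTT ATC — no ATG→stop ORF.
Frame +2: TCA CAT GTC TCT CGT GAT TTG GTT ATA TAG GAC TTC GTG TGC GCA CGG CCC TCA ACT GGA GTA CAT CAG CAG CGT CCA ACA CCG AGC TTA — no ATG→stop ORF.
Frame +3: CAC ATG TCT CTC GTG ATT TGG TTA TAT AGG ACT TCG TGT GCG CAC GGC CCT CAA CTG GAG TAC ATC AGC AGC GTC CAA CAC CGA GCT TAT — no ATG→stop ORF.
Frame -1: GAT AAG CTC GGT GTT GGA CGC TGC TGA TGT ACT CCA GTT GAG GGC CGT GCG CAC ACG AAG TCC TAT ATA ACC AAA TCA CGA GAG ACA TGT GAT — no ATG→stop ORF.
Frame -2: ATA AGC TCG GTG TTG GAC GCT GCT GAT GTA CTC CAG TTG AGG GCC GTG CGC ACA CGA AGT CCT ATA TAA CCA AAT CAC GAG AGA CAT GTG — no ATG→stop ORF.
Frame -3: TAA GCT CGG TGT TGG ACG CTG CTG ATG TAC TCC AGT TGA GGG CCG TGC GCA CAC GAA GTC CTA TAT AAC CAA ATC ACG AGA GAC ATG TGA — ATG at 27, stop TGA at 39 → 15 nt; ATG at 87, stop TGA at 90 → 6 nt.
Frame -3 has an ORF of 5 codons (positions 27–41) ≥ 4, so yes.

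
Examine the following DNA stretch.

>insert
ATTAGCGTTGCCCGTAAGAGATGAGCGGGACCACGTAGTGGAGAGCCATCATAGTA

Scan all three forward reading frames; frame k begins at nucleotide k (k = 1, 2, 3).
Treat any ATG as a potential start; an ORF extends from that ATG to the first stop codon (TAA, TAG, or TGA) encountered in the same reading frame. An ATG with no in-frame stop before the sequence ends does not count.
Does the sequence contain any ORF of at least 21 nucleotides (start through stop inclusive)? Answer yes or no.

Frame 1: ATT AGC GTT GCC CGT AAG AGA TGA GCG GGA CCA CGT AGT GGA GAG CCA TCA TAG — no ATG→stop ORF.
Frame 2: TTA GCG TTG CCC GTA AGA GAT GAG CGG GAC CAC GTA GTG GAG AGC CAT CAT AGT — no ATG→stop ORF.
Frame 3: TAG CGT TGC CCG TAA GAG ATG AGC GGG ACC ACG TAG TGG AGA GCC ATC ATA GTA — ATG at 21, stop TAG at 36 → 18 nt.
Largest ORF found is 18 nucleotides < 21, so no.

no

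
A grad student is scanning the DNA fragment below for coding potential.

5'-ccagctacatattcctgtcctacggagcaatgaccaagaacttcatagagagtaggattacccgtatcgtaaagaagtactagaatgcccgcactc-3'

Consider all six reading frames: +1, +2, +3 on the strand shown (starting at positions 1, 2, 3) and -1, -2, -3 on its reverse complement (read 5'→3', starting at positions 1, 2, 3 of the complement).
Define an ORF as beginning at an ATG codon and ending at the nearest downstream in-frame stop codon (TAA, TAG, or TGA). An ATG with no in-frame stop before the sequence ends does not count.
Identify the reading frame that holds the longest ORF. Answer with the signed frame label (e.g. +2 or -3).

+3

Reverse complement (5'→3'): GAGTGCGGGCATTCTAGTACTTCTTTACGATACGGGTAATCCTACTCTCTATGAAGTTCTTGGTCATTGCTCCGTAGGACAGGAATATGTAGCTGG
Frame +1: CCA GCT ACA TAT TCC TGT CCT ACG GAG CAA TGA CCA AGA ACT TCA TAG AGA GTA GGA TTA CCC GTA TCG TAA AGA AGT ACT AGA ATG CCC GCA CTC — no ATG→stop ORF.
Frame +2: CAG CTA CAT ATT CCT GTC CTA CGG AGC AAT GAC CAA GAA CTT CAT AGA GAG TAG GAT TAC CCG TAT CGT AAA GAA GTA CTA GAA TGC CCG CAC — no ATG→stop ORF.
Frame +3: AGC TAC ATA TTC CTG TCC TAC GGA GCA ATG ACC AAG AAC TTC ATA GAG AGT AGG ATT ACC CGT ATC GTA AAG AAG TAC TAG AAT GCC CGC ACT — ATG at 30, stop TAG at 81 → 54 nt.
Frame -1: GAG TGC GGG CAT TCT AGT ACT TCT TTA CGA TAC GGG TAA TCC TAC TCT CTA TGA AGT TCT TGG TCA TTG CTC CGT AGG ACA GGA ATA TGT AGC TGG — no ATG→stop ORF.
Frame -2: AGT GCG GGC ATT CTA GTA CTT CTT TAC GAT ACG GGT AAT CCT ACT CTC TAT GAA GTT CTT GGT CAT TGC TCC GTA GGA CAG GAA TAT GTA GCT — no ATG→stop ORF.
Frame -3: GTG CGG GCA TTC TAG TAC TTC TTT ACG ATA CGG GTA ATC CTA CTC TCT ATG AAG TTC TTG GTC ATT GCT CCG TAG GAC AGG AAT ATG TAG CTG — ATG at 51, stop TAG at 75 → 27 nt; ATG at 87, stop TAG at 90 → 6 nt.
Longest ORF is 54 nt in frame +3 (positions 30–83).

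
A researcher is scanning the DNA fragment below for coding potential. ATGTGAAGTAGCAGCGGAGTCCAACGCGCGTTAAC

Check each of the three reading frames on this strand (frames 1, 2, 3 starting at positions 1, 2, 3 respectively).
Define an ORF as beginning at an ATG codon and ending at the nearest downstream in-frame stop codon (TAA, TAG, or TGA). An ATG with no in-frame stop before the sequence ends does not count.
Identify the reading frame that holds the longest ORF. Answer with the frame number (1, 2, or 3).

Frame 1: ATG TGA AGT AGC AGC GGA GTC CAA CGC GCG TTA — ATG at 1, stop TGA at 4 → 6 nt.
Frame 2: TGT GAA GTA GCA GCG GAG TCC AAC GCG CGT TAA — no ATG→stop ORF.
Frame 3: GTG AAG TAG CAG CGG AGT CCA ACG CGC GTT AAC — no ATG→stop ORF.
Longest ORF is 6 nt in frame 1 (positions 1–6).

1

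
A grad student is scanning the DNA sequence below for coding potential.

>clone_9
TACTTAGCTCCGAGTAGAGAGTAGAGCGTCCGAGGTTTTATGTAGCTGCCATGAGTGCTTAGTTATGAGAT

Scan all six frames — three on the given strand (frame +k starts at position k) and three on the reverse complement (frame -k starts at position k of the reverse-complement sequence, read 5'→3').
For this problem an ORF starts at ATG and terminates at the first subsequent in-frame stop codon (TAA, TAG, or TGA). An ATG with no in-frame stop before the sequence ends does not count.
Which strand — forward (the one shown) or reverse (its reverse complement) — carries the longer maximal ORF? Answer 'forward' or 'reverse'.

Reverse complement (5'→3'): ATCTCATAACTAAGCACTCATGGCAGCTACATAAAACCTCGGACGCTCTACTCTCTACTCGGAGCTAAGTA
Frame +1: TAC TTA GCT CCG AGT AGA GAG TAG AGC GTC CGA GGT TTT ATG TAG CTG CCA TGA GTG CTT AGT TAT GAG — ATG at 40, stop TAG at 43 → 6 nt.
Frame +2: ACT TAG CTC CGA GTA GAG AGT AGA GCG TCC GAG GTT TTA TGT AGC TGC CAT GAG TGC TTA GTT ATG AGA — no ATG→stop ORF.
Frame +3: CTT AGC TCC GAG TAG AGA GTA GAG CGT CCG AGG TTT TAT GTA GCT GCC ATG AGT GCT TAG TTA TGA GAT — ATG at 51, stop TAG at 60 → 12 nt.
Frame -1: ATC TCA TAA CTA AGC ACT CAT GGC AGC TAC ATA AAA CCT CGG ACG CTC TAC TCT CTA CTC GGA GCT AAG — no ATG→stop ORF.
Frame -2: TCT CAT AAC TAA GCA CTC ATG GCA GCT ACA TAA AAC CTC GGA CGC TCT ACT CTC TAC TCG GAG CTA AGT — ATG at 20, stop TAA at 32 → 15 nt.
Frame -3: CTC ATA ACT AAG CAC TCA TGG CAG CTA CAT AAA ACC TCG GAC GCT CTA CTC TCT ACT CGG AGC TAA GTA — no ATG→stop ORF.
Forward-strand max 12 nt; reverse-strand max 15 nt. The reverse strand has the longer ORF.

reverse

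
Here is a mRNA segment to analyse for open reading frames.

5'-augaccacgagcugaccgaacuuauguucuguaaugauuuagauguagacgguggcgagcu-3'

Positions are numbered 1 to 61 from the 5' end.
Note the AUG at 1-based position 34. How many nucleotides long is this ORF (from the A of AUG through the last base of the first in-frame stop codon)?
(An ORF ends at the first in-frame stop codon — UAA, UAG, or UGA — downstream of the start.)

9

Codons from position 34: AUG (34–36), AUU (37–39), UAG (40–42).
UAG is the first in-frame stop; ORF spans 34–42, 9 nucleotides.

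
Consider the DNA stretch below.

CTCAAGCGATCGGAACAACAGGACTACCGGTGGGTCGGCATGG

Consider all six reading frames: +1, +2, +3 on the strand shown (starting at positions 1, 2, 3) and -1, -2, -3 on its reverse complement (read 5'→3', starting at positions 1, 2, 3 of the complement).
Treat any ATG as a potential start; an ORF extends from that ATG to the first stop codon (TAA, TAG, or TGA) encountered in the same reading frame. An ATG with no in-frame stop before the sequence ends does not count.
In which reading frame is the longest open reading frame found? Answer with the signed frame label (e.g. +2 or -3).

Reverse complement (5'→3'): CCATGCCGACCCACCGGTAGTCCTGTTGTTCCGATCGCTTGAG
Frame +1: CTC AAG CGA TCG GAA CAA CAG GAC TAC CGG TGG GTC GGC ATG — no ATG→stop ORF.
Frame +2: TCA AGC GAT CGG AAC AAC AGG ACT ACC GGT GGG TCG GCA TGG — no ATG→stop ORF.
Frame +3: CAA GCG ATC GGA ACA ACA GGA CTA CCG GTG GGT CGG CAT — no ATG→stop ORF.
Frame -1: CCA TGC CGA CCC ACC GGT AGT CCT GTT GTT CCG ATC GCT TGA — no ATG→stop ORF.
Frame -2: CAT GCC GAC CCA CCG GTA GTC CTG TTG TTC CGA TCG CTT GAG — no ATG→stop ORF.
Frame -3: ATG CCG ACC CAC CGG TAG TCC TGT TGT TCC GAT CGC TTG — ATG at 3, stop TAG at 18 → 18 nt.
Longest ORF is 18 nt in frame -3 (positions 3–20).

-3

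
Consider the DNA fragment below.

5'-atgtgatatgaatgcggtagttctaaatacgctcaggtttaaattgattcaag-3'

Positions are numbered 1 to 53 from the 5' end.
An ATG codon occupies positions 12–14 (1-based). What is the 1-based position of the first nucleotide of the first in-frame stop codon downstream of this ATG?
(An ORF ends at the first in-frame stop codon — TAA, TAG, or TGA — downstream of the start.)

18

Codons from position 12: ATG (12–14), CGG (15–17), TAG (18–20).
TAG is a stop codon; it begins at position 18.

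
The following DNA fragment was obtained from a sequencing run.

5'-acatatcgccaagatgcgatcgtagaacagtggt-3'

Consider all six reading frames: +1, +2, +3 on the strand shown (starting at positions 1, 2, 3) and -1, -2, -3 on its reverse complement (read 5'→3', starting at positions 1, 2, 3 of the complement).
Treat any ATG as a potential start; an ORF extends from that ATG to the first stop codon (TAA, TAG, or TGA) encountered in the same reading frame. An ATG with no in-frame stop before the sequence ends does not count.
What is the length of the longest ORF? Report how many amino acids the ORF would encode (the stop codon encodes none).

Reverse complement (5'→3'): ACCACTGTTCTACGATCGCATCTTGGCGATATGT
Frame +1: ACA TAT CGC CAA GAT GCG ATC GTA GAA CAG TGG — no ATG→stop ORF.
Frame +2: CAT ATC GCC AAG ATG CGA TCG TAG AAC AGT GGT — ATG at 14, stop TAG at 23 → 12 nt.
Frame +3: ATA TCG CCA AGA TGC GAT CGT AGA ACA GTG — no ATG→stop ORF.
Frame -1: ACC ACT GTT CTA CGA TCG CAT CTT GGC GAT ATG — no ATG→stop ORF.
Frame -2: CCA CTG TTC TAC GAT CGC ATC TTG GCG ATA TGT — no ATG→stop ORF.
Frame -3: CAC TGT TCT ACG ATC GCA TCT TGG CGA TAT — no ATG→stop ORF.
Longest: frame +2, positions 14–25, 12 nt = 4 codons = 3 aa. → 3 amino acids.

3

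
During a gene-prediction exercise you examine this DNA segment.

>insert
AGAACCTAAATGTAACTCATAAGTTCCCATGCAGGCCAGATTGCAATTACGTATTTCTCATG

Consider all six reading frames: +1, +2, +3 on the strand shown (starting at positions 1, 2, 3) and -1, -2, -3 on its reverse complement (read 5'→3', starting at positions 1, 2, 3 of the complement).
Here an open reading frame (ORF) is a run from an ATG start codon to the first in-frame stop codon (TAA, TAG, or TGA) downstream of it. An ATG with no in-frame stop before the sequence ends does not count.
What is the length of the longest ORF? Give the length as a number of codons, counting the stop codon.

Reverse complement (5'→3'): CATGAGAAATACGTAATTGCAATCTGGCCTGCATGGGAACTTATGAGTTACATTTAGGTTCT
Frame +1: AGA ACC TAA ATG TAA CTC ATA AGT TCC CAT GCA GGC CAG ATT GCA ATT ACG TAT TTC TCA — ATG at 10, stop TAA at 13 → 6 nt.
Frame +2: GAA CCT AAA TGT AAC TCA TAA GTT CCC ATG CAG GCC AGA TTG CAA TTA CGT ATT TCT CAT — no ATG→stop ORF.
Frame +3: AAC CTA AAT GTA ACT CAT AAG TTC CCA TGC AGG CCA GAT TGC AAT TAC GTA TTT CTC ATG — no ATG→stop ORF.
Frame -1: CAT GAG AAA TAC GTA ATT GCA ATC TGG CCT GCA TGG GAA CTT ATG AGT TAC ATT TAG GTT — ATG at 43, stop TAG at 55 → 15 nt.
Frame -2: ATG AGA AAT ACG TAA TTG CAA TCT GGC CTG CAT GGG AAC TTA TGA GTT ACA TTT AGG TTC — ATG at 2, stop TAA at 14 → 15 nt.
Frame -3: TGA GAA ATA CGT AAT TGC AAT CTG GCC TGC ATG GGA ACT TAT GAG TTA CAT TTA GGT TCT — no ATG→stop ORF.
Longest: frame -1, positions 43–57, 15 nt = 5 codons = 4 aa. → 5 codons.

5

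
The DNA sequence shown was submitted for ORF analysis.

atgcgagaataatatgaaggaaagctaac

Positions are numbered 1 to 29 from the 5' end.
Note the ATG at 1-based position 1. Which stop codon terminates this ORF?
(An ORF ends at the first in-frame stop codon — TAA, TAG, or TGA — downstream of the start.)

TAA

Codons from position 1: ATG (1–3), CGA (4–6), GAA (7–9), TAA (10–12).
The first in-frame stop codon is TAA.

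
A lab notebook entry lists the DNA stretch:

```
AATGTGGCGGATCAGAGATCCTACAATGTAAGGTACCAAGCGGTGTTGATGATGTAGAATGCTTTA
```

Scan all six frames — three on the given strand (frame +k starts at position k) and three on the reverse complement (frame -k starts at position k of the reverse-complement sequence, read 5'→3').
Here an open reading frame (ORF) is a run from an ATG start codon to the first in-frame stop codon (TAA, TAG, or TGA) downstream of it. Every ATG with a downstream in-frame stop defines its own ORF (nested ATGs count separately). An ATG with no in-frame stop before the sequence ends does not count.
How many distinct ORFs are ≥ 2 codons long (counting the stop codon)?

4

Reverse complement (5'→3'): TAAAGCATTCTACATCATCAACACCGCTTGGTACCTTACATTGTAGGATCTCTGATCCGCCACATT
Frame +1: AAT GTG GCG GAT CAG AGA TCC TAC AAT GTA AGG TAC CAA GCG GTG TTG ATG ATG TAG AAT GCT TTA — ATG at 49, stop TAG at 55 → 9 nt; ATG at 52, stop TAG at 55 → 6 nt.
Frame +2: ATG TGG CGG ATC AGA GAT CCT ACA ATG TAA GGT ACC AAG CGG TGT TGA TGA TGT AGA ATG CTT — ATG at 2, stop TAA at 29 → 30 nt; ATG at 26, stop TAA at 29 → 6 nt.
Frame +3: TGT GGC GGA TCA GAG ATC CTA CAA TGT AAG GTA CCA AGC GGT GTT GAT GAT GTA GAA TGC TTT — no ATG→stop ORF.
Frame -1: TAA AGC ATT CTA CAT CAT CAA CAC CGC TTG GTA CCT TAC ATT GTA GGA TCT CTG ATC CGC CAC ATT — no ATG→stop ORF.
Frame -2: AAA GCA TTC TAC ATC ATC AAC ACC GCT TGG TAC CTT ACA TTG TAG GAT CTC TGA TCC GCC ACA — no ATG→stop ORF.
Frame -3: AAG CAT TCT ACA TCA TCA ACA CCG CTT GGT ACC TTA CAT TGT AGG ATC TCT GAT CCG CCA CAT — no ATG→stop ORF.
ORFs ≥ 2 codons: frame +1 49–57 (3 codons), frame +1 52–57 (2 codons), frame +2 2–31 (10 codons), frame +2 26–31 (2 codons). Count = 4.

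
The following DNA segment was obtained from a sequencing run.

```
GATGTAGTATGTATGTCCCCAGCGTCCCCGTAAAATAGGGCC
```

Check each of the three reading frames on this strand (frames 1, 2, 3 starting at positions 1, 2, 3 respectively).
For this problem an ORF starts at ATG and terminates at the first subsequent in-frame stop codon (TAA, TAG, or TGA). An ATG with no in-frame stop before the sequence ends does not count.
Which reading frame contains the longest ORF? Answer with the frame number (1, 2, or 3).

Frame 1: GAT GTA GTA TGT ATG TCC CCA GCG TCC CCG TAA AAT AGG GCC — ATG at 13, stop TAA at 31 → 21 nt.
Frame 2: ATG TAG TAT GTA TGT CCC CAG CGT CCC CGT AAA ATA GGG — ATG at 2, stop TAG at 5 → 6 nt.
Frame 3: TGT AGT ATG TAT GTC CCC AGC GTC CCC GTA AAA TAG GGC — ATG at 9, stop TAG at 36 → 30 nt.
Longest ORF is 30 nt in frame 3 (positions 9–38).

3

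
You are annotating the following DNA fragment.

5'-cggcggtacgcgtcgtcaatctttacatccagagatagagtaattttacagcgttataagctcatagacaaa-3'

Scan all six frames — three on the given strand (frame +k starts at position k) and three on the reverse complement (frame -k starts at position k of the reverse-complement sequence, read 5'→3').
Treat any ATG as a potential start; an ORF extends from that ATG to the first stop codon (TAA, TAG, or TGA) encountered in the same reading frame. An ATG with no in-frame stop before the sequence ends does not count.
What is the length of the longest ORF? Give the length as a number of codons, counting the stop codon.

Reverse complement (5'→3'): TTTGTCTATGAGCTTATAACGCTGTAAAATTACTCTATCTCTGGATGTAAAGATTGACGACGCGTACCGCCG
Frame +1: CGG CGG TAC GCG TCG TCA ATC TTT ACA TCC AGA GAT AGA GTA ATT TTA CAG CGT TAT AAG CTC ATA GAC AAA — no ATG→stop ORF.
Frame +2: GGC GGT ACG CGT CGT CAA TCT TTA CAT CCA GAG ATA GAG TAA TTT TAC AGC GTT ATA AGC TCA TAG ACA — no ATG→stop ORF.
Frame +3: GCG GTA CGC GTC GTC AAT CTT TAC ATC CAG AGA TAG AGT AAT TTT ACA GCG TTA TAA GCT CAT AGA CAA — no ATG→stop ORF.
Frame -1: TTT GTC TAT GAG CTT ATA ACG CTG TAA AAT TAC TCT ATC TCT GGA TGT AAA GAT TGA CGA CGC GTA CCG CCG — no ATG→stop ORF.
Frame -2: TTG TCT ATG AGC TTA TAA CGC TGT AAA ATT ACT CTA TCT CTG GAT GTA AAG ATT GAC GAC GCG TAC CGC — ATG at 8, stop TAA at 17 → 12 nt.
Frame -3: TGT CTA TGA GCT TAT AAC GCT GTA AAA TTA CTC TAT CTC TGG ATG TAA AGA TTG ACG ACG CGT ACC GCC — ATG at 45, stop TAA at 48 → 6 nt.
Longest: frame -2, positions 8–19, 12 nt = 4 codons = 3 aa. → 4 codons.

4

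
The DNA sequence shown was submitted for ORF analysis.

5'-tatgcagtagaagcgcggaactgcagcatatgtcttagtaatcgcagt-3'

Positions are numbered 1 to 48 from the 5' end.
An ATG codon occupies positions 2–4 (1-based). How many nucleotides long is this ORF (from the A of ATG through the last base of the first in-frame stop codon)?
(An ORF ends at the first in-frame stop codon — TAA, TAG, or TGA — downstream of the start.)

9

Codons from position 2: ATG (2–4), CAG (5–7), TAG (8–10).
TAG is the first in-frame stop; ORF spans 2–10, 9 nucleotides.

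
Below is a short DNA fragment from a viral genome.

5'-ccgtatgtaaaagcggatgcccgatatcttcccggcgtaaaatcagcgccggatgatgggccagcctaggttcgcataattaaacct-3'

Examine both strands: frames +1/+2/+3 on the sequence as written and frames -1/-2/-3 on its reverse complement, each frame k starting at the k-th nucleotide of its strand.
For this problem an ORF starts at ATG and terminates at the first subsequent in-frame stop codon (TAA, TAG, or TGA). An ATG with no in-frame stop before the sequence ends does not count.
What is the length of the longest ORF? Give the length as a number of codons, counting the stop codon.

9

Reverse complement (5'→3'): AGGTTTAATTATGCGAACCTAGGCTGGCCCATCATCCGGCGCTGATTTTACGCCGGGAAGATATCGGGCATCCGCTTTTACATACGG
Frame +1: CCG TAT GTA AAA GCG GAT GCC CGA TAT CTT CCC GGC GTA AAA TCA GCG CCG GAT GAT GGG CCA GCC TAG GTT CGC ATA ATT AAA CCT — no ATG→stop ORF.
Frame +2: CGT ATG TAA AAG CGG ATG CCC GAT ATC TTC CCG GCG TAA AAT CAG CGC CGG ATG ATG GGC CAG CCT AGG TTC GCA TAA TTA AAC — ATG at 5, stop TAA at 8 → 6 nt; ATG at 17, stop TAA at 38 → 24 nt; ATG at 53, stop TAA at 77 → 27 nt; ATG at 56, stop TAA at 77 → 24 nt.
Frame +3: GTA TGT AAA AGC GGA TGC CCG ATA TCT TCC CGG CGT AAA ATC AGC GCC GGA TGA TGG GCC AGC CTA GGT TCG CAT AAT TAA ACC — no ATG→stop ORF.
Frame -1: AGG TTT AAT TAT GCG AAC CTA GGC TGG CCC ATC ATC CGG CGC TGA TTT TAC GCC GGG AAG ATA TCG GGC ATC CGC TTT TAC ATA CGG — no ATG→stop ORF.
Frame -2: GGT TTA ATT ATG CGA ACC TAG GCT GGC CCA TCA TCC GGC GCT GAT TTT ACG CCG GGA AGA TAT CGG GCA TCC GCT TTT ACA TAC — ATG at 11, stop TAG at 20 → 12 nt.
Frame -3: GTT TAA TTA TGC GAA CCT AGG CTG GCC CAT CAT CCG GCG CTG ATT TTA CGC CGG GAA GAT ATC GGG CAT CCG CTT TTA CAT ACG — no ATG→stop ORF.
Longest: frame +2, positions 53–79, 27 nt = 9 codons = 8 aa. → 9 codons.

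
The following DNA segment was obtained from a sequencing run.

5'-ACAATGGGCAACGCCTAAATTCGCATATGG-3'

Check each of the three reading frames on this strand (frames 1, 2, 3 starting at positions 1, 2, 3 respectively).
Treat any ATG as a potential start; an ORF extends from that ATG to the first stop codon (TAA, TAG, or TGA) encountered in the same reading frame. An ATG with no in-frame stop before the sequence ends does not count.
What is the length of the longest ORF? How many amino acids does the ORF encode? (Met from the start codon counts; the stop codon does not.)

4

Frame 1: ACA ATG GGC AAC GCC TAA ATT CGC ATA TGG — ATG at 4, stop TAA at 16 → 15 nt.
Frame 2: CAA TGG GCA ACG CCT AAA TTC GCA TAT — no ATG→stop ORF.
Frame 3: AAT GGG CAA CGC CTA AAT TCG CAT ATG — no ATG→stop ORF.
Longest: frame 1, positions 4–18, 15 nt = 5 codons = 4 aa. → 4 amino acids.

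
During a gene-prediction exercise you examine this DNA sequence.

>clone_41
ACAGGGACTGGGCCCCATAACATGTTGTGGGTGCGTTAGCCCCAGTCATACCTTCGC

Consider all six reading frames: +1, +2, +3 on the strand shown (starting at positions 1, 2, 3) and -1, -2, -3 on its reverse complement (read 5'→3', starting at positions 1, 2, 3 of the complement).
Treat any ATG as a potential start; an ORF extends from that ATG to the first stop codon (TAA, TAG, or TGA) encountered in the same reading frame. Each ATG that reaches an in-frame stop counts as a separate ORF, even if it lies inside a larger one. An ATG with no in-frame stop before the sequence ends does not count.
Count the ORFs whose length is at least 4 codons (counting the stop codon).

Reverse complement (5'→3'): GCGAAGGTATGACTGGGGCTAACGCACCCACAACATGTTATGGGGCCCAGTCCCTGT
Frame +1: ACA GGG ACT GGG CCC CAT AAC ATG TTG TGG GTG CGT TAG CCC CAG TCA TAC CTT CGC — ATG at 22, stop TAG at 37 → 18 nt.
Frame +2: CAG GGA CTG GGC CCC ATA ACA TGT TGT GGG TGC GTT AGC CCC AGT CAT ACC TTC — no ATG→stop ORF.
Frame +3: AGG GAC TGG GCC CCA TAA CAT GTT GTG GGT GCG TTA GCC CCA GTC ATA CCT TCG — no ATG→stop ORF.
Frame -1: GCG AAG GTA TGA CTG GGG CTA ACG CAC CCA CAA CAT GTT ATG GGG CCC AGT CCC TGT — no ATG→stop ORF.
Frame -2: CGA AGG TAT GAC TGG GGC TAA CGC ACC CAC AAC ATG TTA TGG GGC CCA GTC CCT — no ATG→stop ORF.
Frame -3: GAA GGT ATG ACT GGG GCT AAC GCA CCC ACA ACA TGT TAT GGG GCC CAG TCC CTG — no ATG→stop ORF.
ORFs ≥ 4 codons: frame +1 22–39 (6 codons). Count = 1.

1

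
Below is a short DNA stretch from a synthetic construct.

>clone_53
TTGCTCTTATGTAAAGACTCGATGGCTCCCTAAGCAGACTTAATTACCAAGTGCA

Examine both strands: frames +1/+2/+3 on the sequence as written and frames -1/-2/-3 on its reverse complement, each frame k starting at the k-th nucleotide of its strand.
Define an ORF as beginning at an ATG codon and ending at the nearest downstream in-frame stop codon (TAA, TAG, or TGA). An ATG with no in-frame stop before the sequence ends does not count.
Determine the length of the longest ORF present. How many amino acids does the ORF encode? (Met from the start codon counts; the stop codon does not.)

Reverse complement (5'→3'): TGCACTTGGTAATTAAGTCTGCTTAGGGAGCCATCGAGTCTTTACATAAGAGCAA
Frame +1: TTG CTC TTA TGT AAA GAC TCG ATG GCT CCC TAA GCA GAC TTA ATT ACC AAG TGC — ATG at 22, stop TAA at 31 → 12 nt.
Frame +2: TGC TCT TAT GTA AAG ACT CGA TGG CTC CCT AAG CAG ACT TAA TTA CCA AGT GCA — no ATG→stop ORF.
Frame +3: GCT CTT ATG TAA AGA CTC GAT GGC TCC CTA AGC AGA CTT AAT TAC CAA GTG — ATG at 9, stop TAA at 12 → 6 nt.
Frame -1: TGC ACT TGG TAA TTA AGT CTG CTT AGG GAG CCA TCG AGT CTT TAC ATA AGA GCA — no ATG→stop ORF.
Frame -2: GCA CTT GGT AAT TAA GTC TGC TTA GGG AGC CAT CGA GTC TTT ACA TAA GAG CAA — no ATG→stop ORF.
Frame -3: CAC TTG GTA ATT AAG TCT GCT TAG GGA GCC ATC GAG TCT TTA CAT AAG AGC — no ATG→stop ORF.
Longest: frame +1, positions 22–33, 12 nt = 4 codons = 3 aa. → 3 amino acids.

3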